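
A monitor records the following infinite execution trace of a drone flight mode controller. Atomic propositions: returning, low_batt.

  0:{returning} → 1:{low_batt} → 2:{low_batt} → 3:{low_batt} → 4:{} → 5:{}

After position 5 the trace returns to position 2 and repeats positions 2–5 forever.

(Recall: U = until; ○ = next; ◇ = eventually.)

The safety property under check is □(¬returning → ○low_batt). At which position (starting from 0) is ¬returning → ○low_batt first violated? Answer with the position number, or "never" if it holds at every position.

3

Check ¬returning → ○low_batt at each position in order: 0 ✓, 1 ✓, 2 ✓.
At position 3 the labels are {low_batt} and the next position 4 has {}, so ¬returning → ○low_batt is false there. This is the first violation.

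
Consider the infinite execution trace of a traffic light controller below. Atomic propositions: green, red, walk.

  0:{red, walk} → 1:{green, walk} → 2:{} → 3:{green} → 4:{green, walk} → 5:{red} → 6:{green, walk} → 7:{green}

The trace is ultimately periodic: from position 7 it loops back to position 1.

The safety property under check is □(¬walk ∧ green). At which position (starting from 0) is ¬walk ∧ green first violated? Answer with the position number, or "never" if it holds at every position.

At position 0 the labels are {red, walk}, so ¬walk ∧ green is false there. This is the first violation.

0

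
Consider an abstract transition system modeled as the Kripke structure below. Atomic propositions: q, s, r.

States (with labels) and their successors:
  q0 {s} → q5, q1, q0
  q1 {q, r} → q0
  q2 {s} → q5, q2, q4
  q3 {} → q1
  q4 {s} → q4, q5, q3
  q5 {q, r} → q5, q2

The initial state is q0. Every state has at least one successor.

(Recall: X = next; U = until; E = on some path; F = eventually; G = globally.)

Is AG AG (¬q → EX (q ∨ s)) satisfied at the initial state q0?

Yes

States satisfying AG (¬q → EX (q ∨ s)): {q0, q1, q2, q3, q4, q5}.
States satisfying AG AG (¬q → EX (q ∨ s)): {q0, q1, q2, q3, q4, q5}.
Every state reachable from q0 satisfies AG (¬q → EX (q ∨ s)).
q0 ∈ Sat(AG AG (¬q → EX (q ∨ s))).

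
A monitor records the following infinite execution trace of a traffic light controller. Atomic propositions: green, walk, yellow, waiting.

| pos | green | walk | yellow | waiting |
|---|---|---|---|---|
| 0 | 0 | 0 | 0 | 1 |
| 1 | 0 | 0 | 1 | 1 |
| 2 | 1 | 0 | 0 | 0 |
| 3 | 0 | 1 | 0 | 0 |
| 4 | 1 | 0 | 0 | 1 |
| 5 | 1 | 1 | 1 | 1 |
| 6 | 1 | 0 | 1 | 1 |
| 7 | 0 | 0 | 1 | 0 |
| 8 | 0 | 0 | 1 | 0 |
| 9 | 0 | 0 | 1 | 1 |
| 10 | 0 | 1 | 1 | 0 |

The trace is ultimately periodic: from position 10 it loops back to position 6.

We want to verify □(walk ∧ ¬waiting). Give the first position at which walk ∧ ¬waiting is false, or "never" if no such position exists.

At position 0 the labels are {waiting}, so walk ∧ ¬waiting is false there. This is the first violation.

0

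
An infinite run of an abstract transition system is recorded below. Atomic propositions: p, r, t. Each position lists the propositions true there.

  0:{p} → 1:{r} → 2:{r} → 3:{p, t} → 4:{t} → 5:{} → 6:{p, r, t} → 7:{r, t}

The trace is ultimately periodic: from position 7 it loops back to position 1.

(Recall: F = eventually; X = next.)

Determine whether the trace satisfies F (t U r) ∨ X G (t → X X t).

Yes

t U r holds at position 1, which is reachable from 0, so F (t U r) holds.
The position after 0 is 1; G (t → X X t) is false there.
At position 0: F (t U r) is true; X G (t → X X t) is false; so F (t U r) ∨ X G (t → X X t) is true.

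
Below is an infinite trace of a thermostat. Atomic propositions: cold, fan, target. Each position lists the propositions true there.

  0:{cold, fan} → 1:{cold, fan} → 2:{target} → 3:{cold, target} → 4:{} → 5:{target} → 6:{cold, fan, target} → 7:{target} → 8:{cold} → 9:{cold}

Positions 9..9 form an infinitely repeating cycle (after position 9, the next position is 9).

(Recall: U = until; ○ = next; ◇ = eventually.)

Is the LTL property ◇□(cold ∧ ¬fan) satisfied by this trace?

Satisfied

□(cold ∧ ¬fan) holds at position 8, which is reachable from 0, so ◇□(cold ∧ ¬fan) holds.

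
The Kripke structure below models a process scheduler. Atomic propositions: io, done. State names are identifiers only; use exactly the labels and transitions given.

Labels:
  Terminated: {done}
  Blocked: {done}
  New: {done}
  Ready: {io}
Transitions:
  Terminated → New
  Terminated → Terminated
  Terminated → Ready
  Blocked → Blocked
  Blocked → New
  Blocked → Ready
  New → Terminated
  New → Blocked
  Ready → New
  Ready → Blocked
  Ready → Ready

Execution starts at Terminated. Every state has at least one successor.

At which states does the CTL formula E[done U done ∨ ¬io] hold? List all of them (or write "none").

{Terminated, Blocked, New}

States satisfying done: {Terminated, Blocked, New}.
States satisfying done ∨ ¬io: {Terminated, Blocked, New}.
States satisfying E[done U done ∨ ¬io]: {Terminated, Blocked, New}.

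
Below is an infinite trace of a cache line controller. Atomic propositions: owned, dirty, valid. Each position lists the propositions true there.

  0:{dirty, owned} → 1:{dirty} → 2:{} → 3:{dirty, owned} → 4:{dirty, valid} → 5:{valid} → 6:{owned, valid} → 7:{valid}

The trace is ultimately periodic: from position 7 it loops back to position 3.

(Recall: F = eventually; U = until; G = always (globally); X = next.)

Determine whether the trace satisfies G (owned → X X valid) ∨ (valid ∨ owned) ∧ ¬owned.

No

owned → X X valid must hold at every position from 0 onward. It fails at position 0, so G (owned → X X valid) is false.
Positions where owned holds: 0, 3, 6.
Check X X valid at each: 0→fails, 3→ok, 6→fails.
At position 0: G (owned → X X valid) is false; (valid ∨ owned) ∧ ¬owned is false; so G (owned → X X valid) ∨ (valid ∨ owned) ∧ ¬owned is false.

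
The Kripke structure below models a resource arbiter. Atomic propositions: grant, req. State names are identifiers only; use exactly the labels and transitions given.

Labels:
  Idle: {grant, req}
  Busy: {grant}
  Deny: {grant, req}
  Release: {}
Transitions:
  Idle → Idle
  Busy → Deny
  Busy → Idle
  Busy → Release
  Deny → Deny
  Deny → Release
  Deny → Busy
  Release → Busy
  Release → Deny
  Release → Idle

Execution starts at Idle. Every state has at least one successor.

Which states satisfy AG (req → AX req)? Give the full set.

{Idle}

States satisfying req → AX req: {Idle, Busy, Release}.
States satisfying AG (req → AX req): {Idle}.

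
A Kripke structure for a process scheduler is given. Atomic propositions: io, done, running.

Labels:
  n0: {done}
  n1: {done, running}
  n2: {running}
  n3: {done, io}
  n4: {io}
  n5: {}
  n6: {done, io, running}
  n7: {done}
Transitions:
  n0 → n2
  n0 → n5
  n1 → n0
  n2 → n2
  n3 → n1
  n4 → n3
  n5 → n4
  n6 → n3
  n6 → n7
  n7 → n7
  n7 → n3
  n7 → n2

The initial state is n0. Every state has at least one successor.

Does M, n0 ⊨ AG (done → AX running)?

States satisfying done → AX running: {n2, n3, n4, n5}.
States satisfying AG (done → AX running): {n2}.
n0 is reachable from n0 and violates done → AX running, so AG fails at n0.
n0 ∉ Sat(AG (done → AX running)).

Violated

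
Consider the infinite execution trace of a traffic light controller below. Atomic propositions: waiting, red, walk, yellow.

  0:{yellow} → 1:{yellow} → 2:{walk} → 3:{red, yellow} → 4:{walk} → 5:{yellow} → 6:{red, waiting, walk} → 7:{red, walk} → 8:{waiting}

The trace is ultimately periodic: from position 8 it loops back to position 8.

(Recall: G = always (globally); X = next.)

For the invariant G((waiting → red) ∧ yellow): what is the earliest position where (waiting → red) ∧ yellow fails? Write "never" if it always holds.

2

Check (waiting → red) ∧ yellow at each position in order: 0 ✓, 1 ✓.
At position 2 the labels are {walk}, so (waiting → red) ∧ yellow is false there. This is the first violation.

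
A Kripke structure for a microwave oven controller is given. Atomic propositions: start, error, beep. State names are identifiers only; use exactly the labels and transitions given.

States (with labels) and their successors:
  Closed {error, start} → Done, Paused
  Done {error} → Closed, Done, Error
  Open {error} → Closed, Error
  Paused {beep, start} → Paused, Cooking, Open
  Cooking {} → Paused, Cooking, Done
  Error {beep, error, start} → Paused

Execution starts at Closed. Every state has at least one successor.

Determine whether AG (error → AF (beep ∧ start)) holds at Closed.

States satisfying error → AF (beep ∧ start): {Paused, Cooking, Error}.
States satisfying AG (error → AF (beep ∧ start)): ∅.
Closed is reachable from Closed and violates error → AF (beep ∧ start), so AG fails at Closed.
Closed ∉ Sat(AG (error → AF (beep ∧ start))).

Does not hold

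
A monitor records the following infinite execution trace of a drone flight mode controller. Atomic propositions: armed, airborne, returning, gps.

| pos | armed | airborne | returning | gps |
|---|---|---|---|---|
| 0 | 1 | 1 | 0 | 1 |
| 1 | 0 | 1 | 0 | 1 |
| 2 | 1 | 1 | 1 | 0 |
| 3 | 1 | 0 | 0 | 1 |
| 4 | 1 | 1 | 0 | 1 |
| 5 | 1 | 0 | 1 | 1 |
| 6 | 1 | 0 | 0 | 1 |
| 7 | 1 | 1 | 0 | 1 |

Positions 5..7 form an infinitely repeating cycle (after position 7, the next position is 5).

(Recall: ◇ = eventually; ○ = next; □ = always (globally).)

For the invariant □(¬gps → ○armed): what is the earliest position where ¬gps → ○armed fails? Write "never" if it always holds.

¬gps → ○armed holds at every position 0..7, and those are all the positions the trace ever visits, so the invariant □(¬gps → ○armed) is never violated.

never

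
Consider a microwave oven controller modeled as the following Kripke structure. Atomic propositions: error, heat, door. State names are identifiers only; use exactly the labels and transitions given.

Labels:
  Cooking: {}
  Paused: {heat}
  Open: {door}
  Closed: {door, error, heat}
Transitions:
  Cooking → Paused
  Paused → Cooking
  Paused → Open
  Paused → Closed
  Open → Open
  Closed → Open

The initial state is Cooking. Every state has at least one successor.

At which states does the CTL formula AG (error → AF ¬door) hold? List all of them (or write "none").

States satisfying error → AF ¬door: {Cooking, Paused, Open}.
States satisfying AG (error → AF ¬door): {Open}.

{Open}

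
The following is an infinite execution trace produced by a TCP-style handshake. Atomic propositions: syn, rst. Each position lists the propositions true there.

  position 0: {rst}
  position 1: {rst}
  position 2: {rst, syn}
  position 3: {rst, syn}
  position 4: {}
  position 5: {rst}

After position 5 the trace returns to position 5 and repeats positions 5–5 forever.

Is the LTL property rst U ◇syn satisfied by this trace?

Yes

Walking from position 0: ◇syn first holds at position 0, and rst holds at every earlier position along the way, so rst U ◇syn holds.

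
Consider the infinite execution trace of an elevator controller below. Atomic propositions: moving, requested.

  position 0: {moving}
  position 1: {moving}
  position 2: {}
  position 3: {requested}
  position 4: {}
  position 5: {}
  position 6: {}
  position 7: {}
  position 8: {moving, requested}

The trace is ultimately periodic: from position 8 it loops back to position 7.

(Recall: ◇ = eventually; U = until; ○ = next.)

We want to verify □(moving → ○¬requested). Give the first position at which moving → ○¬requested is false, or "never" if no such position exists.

never

moving → ○¬requested holds at every position 0..8, and those are all the positions the trace ever visits, so the invariant □(moving → ○¬requested) is never violated.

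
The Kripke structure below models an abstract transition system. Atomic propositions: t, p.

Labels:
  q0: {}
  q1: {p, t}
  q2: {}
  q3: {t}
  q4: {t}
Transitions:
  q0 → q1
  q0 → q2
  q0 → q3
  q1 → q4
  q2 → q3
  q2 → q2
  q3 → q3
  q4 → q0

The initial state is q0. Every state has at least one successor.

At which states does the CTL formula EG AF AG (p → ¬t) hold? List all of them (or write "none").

States satisfying AF AG (p → ¬t): {q2, q3}.
States satisfying EG AF AG (p → ¬t): {q2, q3}.

{q2, q3}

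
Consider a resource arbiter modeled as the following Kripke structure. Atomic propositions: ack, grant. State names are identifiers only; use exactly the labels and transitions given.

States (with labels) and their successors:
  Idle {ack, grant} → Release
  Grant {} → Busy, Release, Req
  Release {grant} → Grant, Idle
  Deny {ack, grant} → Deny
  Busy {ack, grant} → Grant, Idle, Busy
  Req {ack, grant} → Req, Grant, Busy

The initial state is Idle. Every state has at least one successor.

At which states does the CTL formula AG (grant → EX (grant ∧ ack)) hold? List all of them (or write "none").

{Deny}

States satisfying grant → EX (grant ∧ ack): {Grant, Release, Deny, Busy, Req}.
States satisfying AG (grant → EX (grant ∧ ack)): {Deny}.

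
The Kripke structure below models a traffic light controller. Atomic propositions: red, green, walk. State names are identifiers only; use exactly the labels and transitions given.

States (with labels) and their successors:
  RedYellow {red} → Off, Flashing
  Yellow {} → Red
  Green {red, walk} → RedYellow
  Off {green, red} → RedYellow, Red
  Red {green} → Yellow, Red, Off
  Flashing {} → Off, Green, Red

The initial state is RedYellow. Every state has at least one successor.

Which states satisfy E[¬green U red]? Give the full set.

{RedYellow, Green, Off, Flashing}

States satisfying ¬green: {RedYellow, Yellow, Green, Flashing}.
States satisfying red: {RedYellow, Green, Off}.
States satisfying E[¬green U red]: {RedYellow, Green, Off, Flashing}.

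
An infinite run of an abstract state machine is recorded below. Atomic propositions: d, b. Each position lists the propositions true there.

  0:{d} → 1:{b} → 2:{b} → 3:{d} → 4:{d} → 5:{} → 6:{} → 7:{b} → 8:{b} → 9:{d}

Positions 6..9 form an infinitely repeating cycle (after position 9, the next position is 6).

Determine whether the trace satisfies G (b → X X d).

No

b → X X d must hold at every position from 0 onward. It fails at position 8, so G (b → X X d) is false.
Positions where b holds: 1, 2, 7, 8.
Check X X d at each: 1→ok, 2→ok, 7→ok, 8→fails.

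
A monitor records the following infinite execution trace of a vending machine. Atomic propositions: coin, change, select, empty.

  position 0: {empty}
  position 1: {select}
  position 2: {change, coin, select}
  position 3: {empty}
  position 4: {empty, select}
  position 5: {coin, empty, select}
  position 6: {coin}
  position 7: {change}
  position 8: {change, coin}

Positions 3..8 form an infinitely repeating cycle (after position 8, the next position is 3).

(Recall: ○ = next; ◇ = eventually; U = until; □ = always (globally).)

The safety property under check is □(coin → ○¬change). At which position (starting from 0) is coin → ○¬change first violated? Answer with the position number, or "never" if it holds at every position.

Check coin → ○¬change at each position in order: 0 ✓, 1 ✓, 2 ✓, 3 ✓, 4 ✓, 5 ✓.
At position 6 the labels are {coin} and the next position 7 has {change}, so coin → ○¬change is false there. This is the first violation.

6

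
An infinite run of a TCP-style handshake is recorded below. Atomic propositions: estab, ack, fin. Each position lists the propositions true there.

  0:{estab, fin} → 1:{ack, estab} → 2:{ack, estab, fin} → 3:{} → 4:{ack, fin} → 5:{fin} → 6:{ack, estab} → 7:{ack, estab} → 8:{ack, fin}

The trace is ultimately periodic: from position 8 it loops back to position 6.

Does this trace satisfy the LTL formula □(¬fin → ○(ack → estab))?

¬fin → ○(ack → estab) must hold at every position from 0 onward. It fails at position 3, so □(¬fin → ○(ack → estab)) is false.
Positions where ¬fin holds: 1, 3, 6, 7.
Check ○(ack → estab) at each: 1→ok, 3→fails, 6→ok, 7→fails.

No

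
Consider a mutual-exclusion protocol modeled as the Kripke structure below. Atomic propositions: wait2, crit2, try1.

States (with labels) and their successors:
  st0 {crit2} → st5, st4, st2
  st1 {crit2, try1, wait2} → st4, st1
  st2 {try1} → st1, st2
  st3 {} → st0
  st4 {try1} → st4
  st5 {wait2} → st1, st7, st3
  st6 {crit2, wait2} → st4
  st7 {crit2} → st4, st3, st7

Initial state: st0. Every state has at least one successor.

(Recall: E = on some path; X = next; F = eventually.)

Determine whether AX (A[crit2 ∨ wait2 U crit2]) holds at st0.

States satisfying A[crit2 ∨ wait2 U crit2]: {st0, st1, st6, st7}.
States satisfying AX (A[crit2 ∨ wait2 U crit2]): {st3}.
st0 ∉ Sat(AX (A[crit2 ∨ wait2 U crit2])).

No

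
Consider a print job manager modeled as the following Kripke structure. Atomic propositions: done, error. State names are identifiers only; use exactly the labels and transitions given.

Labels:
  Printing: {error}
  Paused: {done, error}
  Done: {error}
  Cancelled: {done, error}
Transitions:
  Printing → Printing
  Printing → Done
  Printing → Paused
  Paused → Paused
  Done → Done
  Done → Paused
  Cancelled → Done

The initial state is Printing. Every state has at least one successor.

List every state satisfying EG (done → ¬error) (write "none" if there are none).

{Printing, Done}

States satisfying done → ¬error: {Printing, Done}.
States satisfying EG (done → ¬error): {Printing, Done}.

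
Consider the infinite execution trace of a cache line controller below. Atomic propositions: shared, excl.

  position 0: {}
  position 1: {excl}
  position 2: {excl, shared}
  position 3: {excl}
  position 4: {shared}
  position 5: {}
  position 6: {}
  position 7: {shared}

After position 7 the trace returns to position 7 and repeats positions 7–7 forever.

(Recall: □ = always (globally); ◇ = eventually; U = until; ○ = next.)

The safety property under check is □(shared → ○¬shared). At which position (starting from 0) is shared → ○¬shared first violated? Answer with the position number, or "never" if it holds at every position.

7

Check shared → ○¬shared at each position in order: 0 ✓, 1 ✓, 2 ✓, 3 ✓, 4 ✓, 5 ✓, 6 ✓.
At position 7 the labels are {shared} and the next position 7 has {shared}, so shared → ○¬shared is false there. This is the first violation.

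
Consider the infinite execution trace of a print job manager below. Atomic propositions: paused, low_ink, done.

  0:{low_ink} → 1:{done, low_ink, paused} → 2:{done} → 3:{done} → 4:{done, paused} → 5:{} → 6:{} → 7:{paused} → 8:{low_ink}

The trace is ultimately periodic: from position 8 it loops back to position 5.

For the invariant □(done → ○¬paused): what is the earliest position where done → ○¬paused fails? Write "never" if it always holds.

Check done → ○¬paused at each position in order: 0 ✓, 1 ✓, 2 ✓.
At position 3 the labels are {done} and the next position 4 has {done, paused}, so done → ○¬paused is false there. This is the first violation.

3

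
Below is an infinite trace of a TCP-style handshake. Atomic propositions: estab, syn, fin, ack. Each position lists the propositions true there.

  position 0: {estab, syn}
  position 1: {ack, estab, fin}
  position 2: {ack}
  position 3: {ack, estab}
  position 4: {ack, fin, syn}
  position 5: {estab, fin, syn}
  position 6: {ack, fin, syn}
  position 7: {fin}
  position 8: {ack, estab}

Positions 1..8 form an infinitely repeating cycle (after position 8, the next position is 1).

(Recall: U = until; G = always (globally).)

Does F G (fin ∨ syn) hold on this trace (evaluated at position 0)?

G (fin ∨ syn) is false at every position 0..8, so it never becomes true and F G (fin ∨ syn) fails.

No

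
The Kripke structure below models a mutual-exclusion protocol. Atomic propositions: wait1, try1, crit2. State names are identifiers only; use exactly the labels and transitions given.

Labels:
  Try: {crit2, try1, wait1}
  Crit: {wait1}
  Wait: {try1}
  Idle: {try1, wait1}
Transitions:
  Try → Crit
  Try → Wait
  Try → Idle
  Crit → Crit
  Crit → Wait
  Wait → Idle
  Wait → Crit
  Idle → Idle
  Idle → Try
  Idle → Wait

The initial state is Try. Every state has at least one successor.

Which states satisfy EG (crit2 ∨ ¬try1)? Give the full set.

States satisfying crit2 ∨ ¬try1: {Try, Crit}.
States satisfying EG (crit2 ∨ ¬try1): {Try, Crit}.

{Try, Crit}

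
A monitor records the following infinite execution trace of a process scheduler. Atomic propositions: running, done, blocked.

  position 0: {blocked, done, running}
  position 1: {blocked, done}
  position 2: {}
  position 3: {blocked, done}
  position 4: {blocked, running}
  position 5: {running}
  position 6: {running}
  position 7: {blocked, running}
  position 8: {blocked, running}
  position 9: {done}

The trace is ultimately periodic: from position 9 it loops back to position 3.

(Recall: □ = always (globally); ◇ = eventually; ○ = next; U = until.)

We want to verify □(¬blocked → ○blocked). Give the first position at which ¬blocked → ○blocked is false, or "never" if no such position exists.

5

Check ¬blocked → ○blocked at each position in order: 0 ✓, 1 ✓, 2 ✓, 3 ✓, 4 ✓.
At position 5 the labels are {running} and the next position 6 has {running}, so ¬blocked → ○blocked is false there. This is the first violation.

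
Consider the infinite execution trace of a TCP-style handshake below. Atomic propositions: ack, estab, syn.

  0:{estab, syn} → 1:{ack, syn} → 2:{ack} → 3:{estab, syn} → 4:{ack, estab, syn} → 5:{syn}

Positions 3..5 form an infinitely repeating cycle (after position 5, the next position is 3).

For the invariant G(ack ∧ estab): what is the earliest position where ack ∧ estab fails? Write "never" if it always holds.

At position 0 the labels are {estab, syn}, so ack ∧ estab is false there. This is the first violation.

0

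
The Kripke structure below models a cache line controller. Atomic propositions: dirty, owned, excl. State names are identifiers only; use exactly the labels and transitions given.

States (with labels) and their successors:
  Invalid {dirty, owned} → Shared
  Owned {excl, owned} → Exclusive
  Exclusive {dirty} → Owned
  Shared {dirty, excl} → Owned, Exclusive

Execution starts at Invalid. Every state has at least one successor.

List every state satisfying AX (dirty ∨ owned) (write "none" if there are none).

{Invalid, Owned, Exclusive, Shared}

States satisfying dirty ∨ owned: {Invalid, Owned, Exclusive, Shared}.
States satisfying AX (dirty ∨ owned): {Invalid, Owned, Exclusive, Shared}.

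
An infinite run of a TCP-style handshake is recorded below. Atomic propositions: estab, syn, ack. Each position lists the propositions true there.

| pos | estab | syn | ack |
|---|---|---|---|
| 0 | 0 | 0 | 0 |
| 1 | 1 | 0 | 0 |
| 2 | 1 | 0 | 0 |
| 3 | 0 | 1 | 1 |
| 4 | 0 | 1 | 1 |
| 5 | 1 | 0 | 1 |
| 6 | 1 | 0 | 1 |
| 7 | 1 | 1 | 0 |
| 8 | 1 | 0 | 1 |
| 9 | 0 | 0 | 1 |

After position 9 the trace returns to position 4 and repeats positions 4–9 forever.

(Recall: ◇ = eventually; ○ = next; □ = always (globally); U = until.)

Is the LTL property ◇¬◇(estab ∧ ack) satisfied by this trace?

Does not hold

¬◇(estab ∧ ack) is false at every position 0..9, so it never becomes true and ◇¬◇(estab ∧ ack) fails.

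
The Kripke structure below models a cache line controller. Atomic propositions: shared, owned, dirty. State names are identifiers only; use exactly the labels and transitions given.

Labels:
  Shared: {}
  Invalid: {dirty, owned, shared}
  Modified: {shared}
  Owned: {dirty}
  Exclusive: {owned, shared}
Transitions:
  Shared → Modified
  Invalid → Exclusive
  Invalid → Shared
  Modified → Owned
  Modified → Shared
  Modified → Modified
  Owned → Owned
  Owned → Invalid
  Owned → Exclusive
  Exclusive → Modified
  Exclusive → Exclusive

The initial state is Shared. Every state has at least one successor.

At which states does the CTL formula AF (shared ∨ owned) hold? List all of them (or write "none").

States satisfying shared ∨ owned: {Invalid, Modified, Exclusive}.
States satisfying AF (shared ∨ owned): {Shared, Invalid, Modified, Exclusive}.

{Shared, Invalid, Modified, Exclusive}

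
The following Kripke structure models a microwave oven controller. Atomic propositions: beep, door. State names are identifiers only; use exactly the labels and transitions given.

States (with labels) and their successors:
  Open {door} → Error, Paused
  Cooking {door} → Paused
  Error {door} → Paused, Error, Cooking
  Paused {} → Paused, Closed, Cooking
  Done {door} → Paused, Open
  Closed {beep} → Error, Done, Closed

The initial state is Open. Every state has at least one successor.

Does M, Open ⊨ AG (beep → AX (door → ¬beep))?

Yes

States satisfying beep → AX (door → ¬beep): {Open, Cooking, Error, Paused, Done, Closed}.
States satisfying AG (beep → AX (door → ¬beep)): {Open, Cooking, Error, Paused, Done, Closed}.
Every state reachable from Open satisfies beep → AX (door → ¬beep).
Open ∈ Sat(AG (beep → AX (door → ¬beep))).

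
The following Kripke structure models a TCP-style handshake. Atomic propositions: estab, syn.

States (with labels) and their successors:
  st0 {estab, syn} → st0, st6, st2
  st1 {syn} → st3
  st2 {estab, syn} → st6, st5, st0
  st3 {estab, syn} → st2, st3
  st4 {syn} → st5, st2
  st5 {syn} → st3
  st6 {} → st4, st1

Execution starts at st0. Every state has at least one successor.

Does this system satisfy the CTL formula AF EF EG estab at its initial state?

Holds

States satisfying EF EG estab: {st0, st1, st2, st3, st4, st5, st6}.
States satisfying AF EF EG estab: {st0, st1, st2, st3, st4, st5, st6}.
st0 ∈ Sat(AF EF EG estab).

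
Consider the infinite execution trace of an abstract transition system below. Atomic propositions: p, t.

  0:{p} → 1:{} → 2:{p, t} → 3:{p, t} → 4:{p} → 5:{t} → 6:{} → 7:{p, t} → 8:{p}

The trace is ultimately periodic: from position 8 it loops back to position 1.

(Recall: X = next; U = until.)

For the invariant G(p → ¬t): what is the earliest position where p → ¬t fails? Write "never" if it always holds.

Check p → ¬t at each position in order: 0 ✓, 1 ✓.
At position 2 the labels are {p, t}, so p → ¬t is false there. This is the first violation.

2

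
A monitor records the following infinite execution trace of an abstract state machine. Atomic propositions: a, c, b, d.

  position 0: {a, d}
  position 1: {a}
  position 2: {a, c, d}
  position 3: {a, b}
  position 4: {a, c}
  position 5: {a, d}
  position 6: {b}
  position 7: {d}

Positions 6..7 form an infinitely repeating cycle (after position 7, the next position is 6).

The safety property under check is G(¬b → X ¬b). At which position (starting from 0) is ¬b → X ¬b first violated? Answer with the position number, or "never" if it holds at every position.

Check ¬b → X ¬b at each position in order: 0 ✓, 1 ✓.
At position 2 the labels are {a, c, d} and the next position 3 has {a, b}, so ¬b → X ¬b is false there. This is the first violation.

2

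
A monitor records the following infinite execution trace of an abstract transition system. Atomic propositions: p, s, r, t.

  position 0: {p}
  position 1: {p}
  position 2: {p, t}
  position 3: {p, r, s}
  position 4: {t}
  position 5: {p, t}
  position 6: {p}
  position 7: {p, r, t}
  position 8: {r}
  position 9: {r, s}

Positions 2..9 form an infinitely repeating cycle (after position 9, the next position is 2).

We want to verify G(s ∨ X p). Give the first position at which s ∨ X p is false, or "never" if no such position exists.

7

Check s ∨ X p at each position in order: 0 ✓, 1 ✓, 2 ✓, 3 ✓, 4 ✓, 5 ✓, 6 ✓.
At position 7 the labels are {p, r, t} and the next position 8 has {r}, so s ∨ X p is false there. This is the first violation.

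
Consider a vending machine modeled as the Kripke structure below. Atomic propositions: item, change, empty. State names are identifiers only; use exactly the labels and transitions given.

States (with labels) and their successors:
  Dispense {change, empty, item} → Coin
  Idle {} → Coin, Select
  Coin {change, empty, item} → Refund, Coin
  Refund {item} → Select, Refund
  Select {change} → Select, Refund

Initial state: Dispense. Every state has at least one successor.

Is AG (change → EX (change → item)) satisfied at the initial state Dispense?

Yes

States satisfying change → EX (change → item): {Dispense, Idle, Coin, Refund, Select}.
States satisfying AG (change → EX (change → item)): {Dispense, Idle, Coin, Refund, Select}.
Every state reachable from Dispense satisfies change → EX (change → item).
Dispense ∈ Sat(AG (change → EX (change → item))).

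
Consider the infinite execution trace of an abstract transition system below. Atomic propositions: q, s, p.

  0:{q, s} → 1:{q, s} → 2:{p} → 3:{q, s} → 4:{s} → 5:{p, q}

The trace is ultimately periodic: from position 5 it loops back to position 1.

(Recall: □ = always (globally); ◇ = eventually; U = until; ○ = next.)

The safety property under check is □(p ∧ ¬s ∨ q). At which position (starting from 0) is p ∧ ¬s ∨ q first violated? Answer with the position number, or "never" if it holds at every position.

4

Check p ∧ ¬s ∨ q at each position in order: 0 ✓, 1 ✓, 2 ✓, 3 ✓.
At position 4 the labels are {s}, so p ∧ ¬s ∨ q is false there. This is the first violation.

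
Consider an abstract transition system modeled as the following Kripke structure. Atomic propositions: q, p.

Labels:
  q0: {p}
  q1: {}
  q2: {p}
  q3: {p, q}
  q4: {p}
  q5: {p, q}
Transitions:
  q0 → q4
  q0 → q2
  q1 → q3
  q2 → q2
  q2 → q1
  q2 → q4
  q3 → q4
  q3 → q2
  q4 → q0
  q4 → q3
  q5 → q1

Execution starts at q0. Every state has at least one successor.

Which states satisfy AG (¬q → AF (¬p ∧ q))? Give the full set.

none

States satisfying ¬q → AF (¬p ∧ q): {q3, q5}.
States satisfying AG (¬q → AF (¬p ∧ q)): ∅.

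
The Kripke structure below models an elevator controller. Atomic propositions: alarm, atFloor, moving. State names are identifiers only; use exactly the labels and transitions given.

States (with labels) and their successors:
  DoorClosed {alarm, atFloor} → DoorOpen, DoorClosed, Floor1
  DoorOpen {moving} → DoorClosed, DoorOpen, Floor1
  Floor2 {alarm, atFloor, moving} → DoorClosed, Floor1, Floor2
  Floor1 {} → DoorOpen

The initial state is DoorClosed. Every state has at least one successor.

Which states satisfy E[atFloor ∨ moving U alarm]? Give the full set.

States satisfying atFloor ∨ moving: {DoorClosed, DoorOpen, Floor2}.
States satisfying alarm: {DoorClosed, Floor2}.
States satisfying E[atFloor ∨ moving U alarm]: {DoorClosed, DoorOpen, Floor2}.

{DoorClosed, DoorOpen, Floor2}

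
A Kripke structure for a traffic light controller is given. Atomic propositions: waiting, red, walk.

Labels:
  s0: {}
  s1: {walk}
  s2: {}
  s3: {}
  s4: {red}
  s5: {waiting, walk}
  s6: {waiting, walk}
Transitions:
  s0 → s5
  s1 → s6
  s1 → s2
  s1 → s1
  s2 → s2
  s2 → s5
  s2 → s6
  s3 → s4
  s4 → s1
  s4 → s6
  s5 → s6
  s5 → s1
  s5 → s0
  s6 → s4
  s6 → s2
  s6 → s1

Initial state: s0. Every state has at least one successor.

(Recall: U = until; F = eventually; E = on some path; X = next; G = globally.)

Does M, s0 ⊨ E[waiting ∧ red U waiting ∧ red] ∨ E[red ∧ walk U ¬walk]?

States satisfying waiting ∧ red: ∅.
States satisfying E[waiting ∧ red U waiting ∧ red]: ∅.
States satisfying red ∧ walk: ∅.
States satisfying ¬walk: {s0, s2, s3, s4}.
States satisfying E[red ∧ walk U ¬walk]: {s0, s2, s3, s4}.
States satisfying E[waiting ∧ red U waiting ∧ red] ∨ E[red ∧ walk U ¬walk]: {s0, s2, s3, s4}.
s0 ∈ Sat(E[waiting ∧ red U waiting ∧ red] ∨ E[red ∧ walk U ¬walk]).

Satisfied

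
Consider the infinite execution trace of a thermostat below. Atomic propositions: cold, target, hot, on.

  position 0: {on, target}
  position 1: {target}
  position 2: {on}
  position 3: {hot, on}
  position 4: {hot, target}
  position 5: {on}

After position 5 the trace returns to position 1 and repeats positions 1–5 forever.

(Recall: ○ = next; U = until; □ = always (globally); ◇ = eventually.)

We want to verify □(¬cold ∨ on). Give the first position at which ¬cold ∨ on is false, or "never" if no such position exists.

¬cold ∨ on holds at every position 0..5, and those are all the positions the trace ever visits, so the invariant □(¬cold ∨ on) is never violated.

never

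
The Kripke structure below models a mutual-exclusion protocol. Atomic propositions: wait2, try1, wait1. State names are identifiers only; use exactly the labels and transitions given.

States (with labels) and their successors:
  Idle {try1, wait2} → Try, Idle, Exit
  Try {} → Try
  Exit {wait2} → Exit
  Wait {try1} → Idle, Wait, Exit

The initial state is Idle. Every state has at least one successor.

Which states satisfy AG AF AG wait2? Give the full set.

States satisfying AF AG wait2: {Exit}.
States satisfying AG AF AG wait2: {Exit}.

{Exit}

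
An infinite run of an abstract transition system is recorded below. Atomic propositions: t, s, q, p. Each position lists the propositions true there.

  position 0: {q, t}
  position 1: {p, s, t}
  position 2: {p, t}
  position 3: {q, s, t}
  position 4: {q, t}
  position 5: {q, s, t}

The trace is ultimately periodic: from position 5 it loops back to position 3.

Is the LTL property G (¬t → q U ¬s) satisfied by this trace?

Holds

¬t → q U ¬s holds at every position 0..5, and those are all positions ever visited, so G (¬t → q U ¬s) holds.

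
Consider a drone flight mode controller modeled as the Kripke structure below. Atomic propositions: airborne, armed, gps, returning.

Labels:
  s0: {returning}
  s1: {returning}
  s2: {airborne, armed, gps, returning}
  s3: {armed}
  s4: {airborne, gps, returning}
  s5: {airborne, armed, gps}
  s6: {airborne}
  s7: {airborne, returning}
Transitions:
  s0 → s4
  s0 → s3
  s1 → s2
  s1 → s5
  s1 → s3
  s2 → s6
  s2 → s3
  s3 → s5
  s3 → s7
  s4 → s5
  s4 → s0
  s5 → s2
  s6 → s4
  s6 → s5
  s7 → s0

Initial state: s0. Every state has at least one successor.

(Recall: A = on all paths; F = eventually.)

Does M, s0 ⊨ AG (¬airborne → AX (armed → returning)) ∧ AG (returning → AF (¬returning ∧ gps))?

No

States satisfying ¬airborne → AX (armed → returning): {s2, s4, s5, s6, s7}.
States satisfying AG (¬airborne → AX (armed → returning)): ∅.
States satisfying returning → AF (¬returning ∧ gps): {s3, s5, s6}.
States satisfying AG (returning → AF (¬returning ∧ gps)): ∅.
States satisfying AG (¬airborne → AX (armed → returning)) ∧ AG (returning → AF (¬returning ∧ gps)): ∅.
s0 ∉ Sat(AG (¬airborne → AX (armed → returning)) ∧ AG (returning → AF (¬returning ∧ gps))).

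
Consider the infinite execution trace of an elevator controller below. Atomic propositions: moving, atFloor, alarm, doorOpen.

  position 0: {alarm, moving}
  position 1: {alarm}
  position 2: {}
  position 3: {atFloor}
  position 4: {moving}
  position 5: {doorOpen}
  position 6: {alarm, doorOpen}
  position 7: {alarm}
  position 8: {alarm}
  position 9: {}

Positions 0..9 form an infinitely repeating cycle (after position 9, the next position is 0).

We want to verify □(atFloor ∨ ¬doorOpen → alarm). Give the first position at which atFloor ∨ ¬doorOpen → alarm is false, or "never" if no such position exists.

2

Check atFloor ∨ ¬doorOpen → alarm at each position in order: 0 ✓, 1 ✓.
At position 2 the labels are {}, so atFloor ∨ ¬doorOpen → alarm is false there. This is the first violation.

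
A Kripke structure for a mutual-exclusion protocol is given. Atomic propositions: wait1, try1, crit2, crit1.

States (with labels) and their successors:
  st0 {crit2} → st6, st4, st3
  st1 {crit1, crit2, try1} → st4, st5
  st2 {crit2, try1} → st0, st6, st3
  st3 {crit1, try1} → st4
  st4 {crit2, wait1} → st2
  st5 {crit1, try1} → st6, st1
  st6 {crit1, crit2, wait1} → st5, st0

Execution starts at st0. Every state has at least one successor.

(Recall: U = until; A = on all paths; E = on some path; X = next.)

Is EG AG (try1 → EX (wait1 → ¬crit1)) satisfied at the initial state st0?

Yes

States satisfying AG (try1 → EX (wait1 → ¬crit1)): {st0, st1, st2, st3, st4, st5, st6}.
States satisfying EG AG (try1 → EX (wait1 → ¬crit1)): {st0, st1, st2, st3, st4, st5, st6}.
st0 ∈ Sat(EG AG (try1 → EX (wait1 → ¬crit1))).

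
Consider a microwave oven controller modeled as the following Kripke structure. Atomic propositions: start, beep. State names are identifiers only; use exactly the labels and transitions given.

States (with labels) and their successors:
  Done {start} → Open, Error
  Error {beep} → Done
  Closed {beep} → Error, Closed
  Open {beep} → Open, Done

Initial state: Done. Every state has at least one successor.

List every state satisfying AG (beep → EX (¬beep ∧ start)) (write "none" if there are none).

States satisfying beep → EX (¬beep ∧ start): {Done, Error, Open}.
States satisfying AG (beep → EX (¬beep ∧ start)): {Done, Error, Open}.

{Done, Error, Open}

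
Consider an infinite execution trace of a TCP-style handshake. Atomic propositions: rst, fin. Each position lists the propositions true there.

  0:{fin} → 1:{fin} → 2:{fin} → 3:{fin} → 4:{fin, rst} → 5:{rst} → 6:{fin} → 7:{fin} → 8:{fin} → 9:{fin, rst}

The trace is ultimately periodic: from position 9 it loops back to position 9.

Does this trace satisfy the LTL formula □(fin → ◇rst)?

Holds

fin → ◇rst holds at every position 0..9, and those are all positions ever visited, so □(fin → ◇rst) holds.
Positions where fin holds: 0, 1, 2, 3, 4, 6, 7, 8, 9.
Check ◇rst at each: 0→ok, 1→ok, 2→ok, 3→ok, 4→ok, 6→ok, 7→ok, 8→ok, 9→ok.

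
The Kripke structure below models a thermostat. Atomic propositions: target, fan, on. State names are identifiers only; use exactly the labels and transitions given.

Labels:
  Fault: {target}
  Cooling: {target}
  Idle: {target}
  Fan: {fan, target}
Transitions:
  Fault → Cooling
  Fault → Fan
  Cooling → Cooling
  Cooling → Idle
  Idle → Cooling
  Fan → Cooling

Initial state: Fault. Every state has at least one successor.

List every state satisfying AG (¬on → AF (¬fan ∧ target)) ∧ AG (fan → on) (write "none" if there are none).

{Cooling, Idle}

States satisfying ¬on → AF (¬fan ∧ target): {Fault, Cooling, Idle, Fan}.
States satisfying AG (¬on → AF (¬fan ∧ target)): {Fault, Cooling, Idle, Fan}.
States satisfying fan → on: {Fault, Cooling, Idle}.
States satisfying AG (fan → on): {Cooling, Idle}.
States satisfying AG (¬on → AF (¬fan ∧ target)) ∧ AG (fan → on): {Cooling, Idle}.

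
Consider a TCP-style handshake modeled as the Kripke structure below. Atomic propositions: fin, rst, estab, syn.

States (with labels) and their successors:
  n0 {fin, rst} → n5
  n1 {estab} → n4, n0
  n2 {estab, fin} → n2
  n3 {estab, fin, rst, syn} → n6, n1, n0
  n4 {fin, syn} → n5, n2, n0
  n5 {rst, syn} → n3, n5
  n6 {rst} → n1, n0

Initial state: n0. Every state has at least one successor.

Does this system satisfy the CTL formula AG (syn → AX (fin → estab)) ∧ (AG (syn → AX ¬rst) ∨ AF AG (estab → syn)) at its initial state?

States satisfying syn → AX (fin → estab): {n0, n1, n2, n5, n6}.
States satisfying AG (syn → AX (fin → estab)): {n2}.
States satisfying syn → AX ¬rst: {n0, n1, n2, n6}.
States satisfying AG (syn → AX ¬rst): {n2}.
States satisfying AG (estab → syn): ∅.
States satisfying AF AG (estab → syn): ∅.
States satisfying AG (syn → AX ¬rst) ∨ AF AG (estab → syn): {n2}.
States satisfying AG (syn → AX (fin → estab)) ∧ (AG (syn → AX ¬rst) ∨ AF AG (estab → syn)): {n2}.
n0 ∉ Sat(AG (syn → AX (fin → estab)) ∧ (AG (syn → AX ¬rst) ∨ AF AG (estab → syn))).

Violated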